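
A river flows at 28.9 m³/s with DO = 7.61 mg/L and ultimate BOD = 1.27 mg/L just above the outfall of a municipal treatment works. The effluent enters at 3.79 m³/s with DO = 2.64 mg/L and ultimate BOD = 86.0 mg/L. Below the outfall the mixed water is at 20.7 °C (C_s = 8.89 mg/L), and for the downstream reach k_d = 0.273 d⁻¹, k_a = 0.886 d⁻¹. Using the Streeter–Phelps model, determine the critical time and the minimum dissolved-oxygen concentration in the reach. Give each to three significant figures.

Mixed DO = (28.9×7.61 + 3.79×2.64)/(28.9+3.79) = 229.9/32.69 = 7.034 mg/L.
Mixed L₀ = (28.9×1.27 + 3.79×86.0)/(32.69) = 362.6/32.69 = 11.09 mg/L.
Initial deficit D₀ = C_s − DO₀ = 8.89 − 7.034 = 1.856 mg/L.
t_c = (1/0.6130) ln[(0.886/0.273)(1 − 1.856×0.6130/(0.273×11.09))] = 1.631 × ln(2.026) = 1.152 d.
D_c = (0.273/0.886) × 11.09 × e^(−0.273×1.152) = 0.3081 × 11.09 × 0.7302 = 2.496 mg/L.
Minimum DO = 8.89 − 2.496 = 6.394 mg/L.

t_c ≈ 1.15 d; minimum DO ≈ 6.39 mg/L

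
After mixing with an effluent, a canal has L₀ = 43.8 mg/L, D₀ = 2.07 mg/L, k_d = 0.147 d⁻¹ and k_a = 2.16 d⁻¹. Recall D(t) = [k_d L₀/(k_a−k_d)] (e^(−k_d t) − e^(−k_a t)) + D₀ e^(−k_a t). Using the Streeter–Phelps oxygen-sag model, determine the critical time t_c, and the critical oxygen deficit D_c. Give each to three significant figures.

t_c ≈ 0.818 d; D_c ≈ 2.64 mg/L

With k_a/k_d = 14.69 and 1 − D₀(k_a−k_d)/(k_d L₀) = 0.3528,
t_c = ln(14.69 × 0.3528) / (2.16 − 0.147) = ln(5.184) / 2.013 = 1.646/2.013 = 0.8175 d.
D_c = (k_d/k_a) L₀ e^(−k_d t_c) = (0.147/2.16) × 43.8 × e^(−0.147×0.8175) = 0.06806 × 43.8 × 0.8868 = 2.643 mg/L.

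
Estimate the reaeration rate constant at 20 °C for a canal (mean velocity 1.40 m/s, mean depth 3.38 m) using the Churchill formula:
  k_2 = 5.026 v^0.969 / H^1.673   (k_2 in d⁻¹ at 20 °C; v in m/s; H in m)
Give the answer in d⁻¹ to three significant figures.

k_2 = 5.026 × 1.40^0.969 / 3.38^1.673 = 5.026 × 1.385 / 7.671 = 0.9077 d⁻¹.

k_2 ≈ 0.908 d⁻¹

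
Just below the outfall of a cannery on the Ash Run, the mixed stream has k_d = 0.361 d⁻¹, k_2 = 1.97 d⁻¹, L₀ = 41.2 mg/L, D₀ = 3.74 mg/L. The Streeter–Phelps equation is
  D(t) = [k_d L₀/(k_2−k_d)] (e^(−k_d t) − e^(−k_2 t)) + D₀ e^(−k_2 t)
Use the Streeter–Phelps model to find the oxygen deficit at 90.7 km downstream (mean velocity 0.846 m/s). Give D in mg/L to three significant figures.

Travel time t = x/v = 90.7 km / (0.846 m/s) = 90700 m / 0.846 m/s = 107200 s = 1.241 d.
k_d L₀/(k_2−k_d) = 0.361×41.2/(1.97−0.361) = 14.87/1.609 = 9.244 mg/L.
e^(−k_d t) = e^(−0.361×1.241) = 0.6389; e^(−k_2 t) = e^(−1.97×1.241) = 0.08677.
D = 9.244 × (0.6389 − 0.08677) + 3.74 × 0.08677 = 5.104 + 0.3245 = 5.429 mg/L.

D ≈ 5.43 mg/L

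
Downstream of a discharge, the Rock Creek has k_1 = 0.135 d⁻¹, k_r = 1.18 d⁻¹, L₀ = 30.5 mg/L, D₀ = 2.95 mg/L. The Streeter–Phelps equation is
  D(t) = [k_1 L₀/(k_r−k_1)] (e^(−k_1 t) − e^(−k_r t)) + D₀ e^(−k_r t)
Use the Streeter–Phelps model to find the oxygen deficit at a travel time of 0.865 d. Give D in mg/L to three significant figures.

D ≈ 3.15 mg/L

k_1 L₀/(k_r−k_1) = 0.135×30.5/(1.18−0.135) = 4.118/1.045 = 3.940 mg/L.
e^(−k_1 t) = e^(−0.135×0.8650) = 0.8898; e^(−k_r t) = e^(−1.18×0.8650) = 0.3603.
D = 3.940 × (0.8898 − 0.3603) + 2.95 × 0.3603 = 2.086 + 1.063 = 3.149 mg/L.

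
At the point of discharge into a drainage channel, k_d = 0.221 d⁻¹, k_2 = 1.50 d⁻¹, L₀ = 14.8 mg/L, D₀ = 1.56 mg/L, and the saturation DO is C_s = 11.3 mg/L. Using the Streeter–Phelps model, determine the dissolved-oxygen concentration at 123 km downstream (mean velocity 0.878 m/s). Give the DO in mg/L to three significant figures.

Travel time t = x/v = 123 km / (0.878 m/s) = 123000 m / 0.878 m/s = 140100 s = 1.621 d.
k_d L₀/(k_2−k_d) = 0.221×14.8/(1.50−0.221) = 3.271/1.279 = 2.557 mg/L.
e^(−k_d t) = e^(−0.221×1.621) = 0.6988; e^(−k_2 t) = e^(−1.50×1.621) = 0.08785.
D = 2.557 × (0.6988 − 0.08785) + 1.56 × 0.08785 = 1.562 + 0.1370 = 1.700 mg/L.
DO = C_s − D = 11.3 − 1.700 = 9.600 mg/L.

DO ≈ 9.60 mg/L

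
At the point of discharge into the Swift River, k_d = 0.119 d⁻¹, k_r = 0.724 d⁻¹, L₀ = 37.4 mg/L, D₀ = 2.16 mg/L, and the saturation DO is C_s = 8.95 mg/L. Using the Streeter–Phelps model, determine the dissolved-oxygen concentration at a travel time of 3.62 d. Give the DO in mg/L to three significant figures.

DO ≈ 4.55 mg/L

k_d L₀/(k_r−k_d) = 0.119×37.4/(0.724−0.119) = 4.451/0.6050 = 7.356 mg/L.
e^(−k_d t) = e^(−0.119×3.620) = 0.6500; e^(−k_r t) = e^(−0.724×3.620) = 0.07274.
D = 7.356 × (0.6500 − 0.07274) + 2.16 × 0.07274 = 4.247 + 0.1571 = 4.404 mg/L.
DO = C_s − D = 8.95 − 4.404 = 4.546 mg/L.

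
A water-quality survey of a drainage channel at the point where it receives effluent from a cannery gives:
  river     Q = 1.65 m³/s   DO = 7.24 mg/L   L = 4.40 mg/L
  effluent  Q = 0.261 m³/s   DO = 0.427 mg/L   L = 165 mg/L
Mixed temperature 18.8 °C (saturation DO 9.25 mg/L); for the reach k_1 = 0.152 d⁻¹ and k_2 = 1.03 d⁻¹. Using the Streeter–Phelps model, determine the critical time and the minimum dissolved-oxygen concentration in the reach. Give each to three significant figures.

Mixed DO = (1.65×7.24 + 0.261×0.427)/(1.65+0.261) = 12.06/1.911 = 6.309 mg/L.
Mixed L₀ = (1.65×4.40 + 0.261×165)/(1.911) = 50.33/1.911 = 26.33 mg/L.
Initial deficit D₀ = C_s − DO₀ = 9.25 − 6.309 = 2.941 mg/L.
t_c = (1/0.8780) ln[(1.03/0.152)(1 − 2.941×0.8780/(0.152×26.33))] = 1.139 × ln(2.406) = 0.9998 d.
D_c = (0.152/1.03) × 26.33 × e^(−0.152×0.9998) = 0.1476 × 26.33 × 0.8590 = 3.338 mg/L.
Minimum DO = 9.25 − 3.338 = 5.912 mg/L.

t_c ≈ 1.00 d; minimum DO ≈ 5.91 mg/L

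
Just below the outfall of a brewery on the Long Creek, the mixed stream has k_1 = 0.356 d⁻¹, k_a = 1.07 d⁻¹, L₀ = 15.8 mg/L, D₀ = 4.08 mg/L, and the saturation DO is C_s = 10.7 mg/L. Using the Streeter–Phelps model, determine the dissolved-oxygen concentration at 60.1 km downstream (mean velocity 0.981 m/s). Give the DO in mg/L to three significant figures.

Travel time t = x/v = 60.1 km / (0.981 m/s) = 60100 m / 0.981 m/s = 61260 s = 0.7091 d.
k_1 L₀/(k_a−k_1) = 0.356×15.8/(1.07−0.356) = 5.625/0.7140 = 7.878 mg/L.
e^(−k_1 t) = e^(−0.356×0.7091) = 0.7769; e^(−k_a t) = e^(−1.07×0.7091) = 0.4683.
D = 7.878 × (0.7769 − 0.4683) + 4.08 × 0.4683 = 2.431 + 1.911 = 4.342 mg/L.
DO = C_s − D = 10.7 − 4.342 = 6.358 mg/L.

DO ≈ 6.36 mg/L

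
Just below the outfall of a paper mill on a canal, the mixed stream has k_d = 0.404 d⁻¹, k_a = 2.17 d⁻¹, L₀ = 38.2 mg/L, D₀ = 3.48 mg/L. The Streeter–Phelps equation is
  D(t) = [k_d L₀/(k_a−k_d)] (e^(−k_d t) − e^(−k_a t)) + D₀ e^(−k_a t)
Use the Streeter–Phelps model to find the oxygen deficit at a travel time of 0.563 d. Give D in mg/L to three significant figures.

k_d L₀/(k_a−k_d) = 0.404×38.2/(2.17−0.404) = 15.43/1.766 = 8.739 mg/L.
e^(−k_d t) = e^(−0.404×0.5630) = 0.7966; e^(−k_a t) = e^(−2.17×0.5630) = 0.2947.
D = 8.739 × (0.7966 − 0.2947) + 3.48 × 0.2947 = 4.385 + 1.026 = 5.411 mg/L.

D ≈ 5.41 mg/L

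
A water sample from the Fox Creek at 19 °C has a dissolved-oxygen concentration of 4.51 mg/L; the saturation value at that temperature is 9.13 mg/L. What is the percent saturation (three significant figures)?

% saturation = C/C_s × 100 = 4.51/9.13 × 100 = 49.4 %.

49.4 % saturation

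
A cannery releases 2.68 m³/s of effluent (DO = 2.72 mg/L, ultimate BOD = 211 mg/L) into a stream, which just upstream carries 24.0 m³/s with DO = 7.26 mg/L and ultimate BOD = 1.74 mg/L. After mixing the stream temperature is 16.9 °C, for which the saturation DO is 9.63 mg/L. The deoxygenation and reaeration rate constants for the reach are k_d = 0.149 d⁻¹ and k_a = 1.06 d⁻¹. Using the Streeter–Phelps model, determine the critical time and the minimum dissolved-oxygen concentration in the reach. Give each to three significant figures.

t_c ≈ 0.591 d; minimum DO ≈ 6.70 mg/L

Mixed DO = (24.0×7.26 + 2.68×2.72)/(24.0+2.68) = 181.5/26.68 = 6.804 mg/L.
Mixed L₀ = (24.0×1.74 + 2.68×211)/(26.68) = 607.2/26.68 = 22.76 mg/L.
Initial deficit D₀ = C_s − DO₀ = 9.63 − 6.804 = 2.826 mg/L.
t_c = (1/0.9110) ln[(1.06/0.149)(1 − 2.826×0.9110/(0.149×22.76))] = 1.098 × ln(1.713) = 0.5910 d.
D_c = (0.149/1.06) × 22.76 × e^(−0.149×0.5910) = 0.1406 × 22.76 × 0.9157 = 2.930 mg/L.
Minimum DO = 9.63 − 2.930 = 6.700 mg/L.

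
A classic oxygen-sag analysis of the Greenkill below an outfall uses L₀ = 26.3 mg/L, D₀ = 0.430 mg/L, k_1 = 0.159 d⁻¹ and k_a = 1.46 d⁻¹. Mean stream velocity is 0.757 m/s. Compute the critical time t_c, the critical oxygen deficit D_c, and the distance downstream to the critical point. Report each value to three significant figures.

t_c = [1/(k_a−k_1)] ln[(k_a/k_1)(1 − D₀(k_a−k_1)/(k_1 L₀))]
= [1/(1.46−0.159)] ln[(1.46/0.159)(1 − 0.430×1.301/(0.159×26.3))]
= (1/1.301) ln[9.182 × 0.8662] = 0.7686 × ln(7.954) = 0.7686 × 2.074 = 1.594 d.
D_c = (k_1/k_a) L₀ e^(−k_1 t_c) = (0.159/1.46) × 26.3 × e^(−0.159×1.594) = 0.1089 × 26.3 × 0.7761 = 2.223 mg/L.
x_c = v t_c = 0.757 m/s × 1.594 d × 86400 s/d = 104200 m ≈ 104 km.

t_c ≈ 1.59 d; D_c ≈ 2.22 mg/L; x_c ≈ 104 km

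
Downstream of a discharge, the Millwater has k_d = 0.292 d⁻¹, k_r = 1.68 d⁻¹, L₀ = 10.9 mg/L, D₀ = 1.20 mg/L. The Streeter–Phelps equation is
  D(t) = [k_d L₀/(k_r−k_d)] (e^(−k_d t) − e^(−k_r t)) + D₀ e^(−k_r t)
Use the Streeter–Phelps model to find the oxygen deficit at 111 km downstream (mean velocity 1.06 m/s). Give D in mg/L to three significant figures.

D ≈ 1.47 mg/L

Travel time t = x/v = 111 km / (1.06 m/s) = 111000 m / 1.06 m/s = 104700 s = 1.212 d.
k_d L₀/(k_r−k_d) = 0.292×10.9/(1.68−0.292) = 3.183/1.388 = 2.293 mg/L.
e^(−k_d t) = e^(−0.292×1.212) = 0.7019; e^(−k_r t) = e^(−1.68×1.212) = 0.1305.
D = 2.293 × (0.7019 − 0.1305) + 1.20 × 0.1305 = 1.310 + 0.1566 = 1.467 mg/L.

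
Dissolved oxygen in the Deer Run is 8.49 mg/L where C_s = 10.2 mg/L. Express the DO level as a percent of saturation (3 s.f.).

% saturation = C/C_s × 100 = 8.49/10.2 × 100 = 83.2 %.

83.2 % saturation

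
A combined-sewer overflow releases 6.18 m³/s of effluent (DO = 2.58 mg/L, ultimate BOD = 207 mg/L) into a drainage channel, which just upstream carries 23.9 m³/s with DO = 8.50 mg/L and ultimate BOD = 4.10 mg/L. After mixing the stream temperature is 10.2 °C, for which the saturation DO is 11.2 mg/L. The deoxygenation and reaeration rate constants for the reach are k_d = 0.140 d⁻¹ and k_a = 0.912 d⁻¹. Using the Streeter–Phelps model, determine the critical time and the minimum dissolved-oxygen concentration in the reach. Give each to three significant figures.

Mixed DO = (23.9×8.50 + 6.18×2.58)/(23.9+6.18) = 219.1/30.08 = 7.284 mg/L.
Mixed L₀ = (23.9×4.10 + 6.18×207)/(30.08) = 1377/30.08 = 45.79 mg/L.
Initial deficit D₀ = C_s − DO₀ = 11.2 − 7.284 = 3.916 mg/L.
t_c = (1/0.7720) ln[(0.912/0.140)(1 − 3.916×0.7720/(0.140×45.79))] = 1.295 × ln(3.442) = 1.601 d.
D_c = (0.140/0.912) × 45.79 × e^(−0.140×1.601) = 0.1535 × 45.79 × 0.7992 = 5.617 mg/L.
Minimum DO = 11.2 − 5.617 = 5.583 mg/L.

t_c ≈ 1.60 d; minimum DO ≈ 5.58 mg/L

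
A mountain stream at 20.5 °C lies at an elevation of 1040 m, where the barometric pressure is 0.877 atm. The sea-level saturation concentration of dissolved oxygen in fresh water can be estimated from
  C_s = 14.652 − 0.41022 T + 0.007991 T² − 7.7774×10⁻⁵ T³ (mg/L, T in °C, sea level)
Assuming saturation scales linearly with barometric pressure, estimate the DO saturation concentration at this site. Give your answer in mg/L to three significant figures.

C_s ≈ 7.83 mg/L

At sea level: C_s = 14.652 − 0.41022×20.5 + 0.007991×20.5² − 7.7774×10⁻⁵×20.5³ = 8.931 mg/L.
Pressure correction: C_s' = 8.931 × 0.877 = 7.832 mg/L.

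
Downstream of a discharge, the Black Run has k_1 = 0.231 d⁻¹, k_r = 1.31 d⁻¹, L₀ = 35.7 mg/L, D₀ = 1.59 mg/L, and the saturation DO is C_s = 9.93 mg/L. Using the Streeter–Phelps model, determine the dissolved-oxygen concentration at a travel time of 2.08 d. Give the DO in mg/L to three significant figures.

k_1 L₀/(k_r−k_1) = 0.231×35.7/(1.31−0.231) = 8.247/1.079 = 7.643 mg/L.
e^(−k_1 t) = e^(−0.231×2.080) = 0.6185; e^(−k_r t) = e^(−1.31×2.080) = 0.06556.
D = 7.643 × (0.6185 − 0.06556) + 1.59 × 0.06556 = 4.226 + 0.1042 = 4.330 mg/L.
DO = C_s − D = 9.93 − 4.330 = 5.600 mg/L.

DO ≈ 5.60 mg/L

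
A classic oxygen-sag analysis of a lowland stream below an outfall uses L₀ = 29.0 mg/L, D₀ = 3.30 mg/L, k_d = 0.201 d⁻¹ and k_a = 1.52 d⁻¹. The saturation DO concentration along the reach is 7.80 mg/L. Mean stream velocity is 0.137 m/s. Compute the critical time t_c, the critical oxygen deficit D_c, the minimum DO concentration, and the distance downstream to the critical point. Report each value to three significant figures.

t_c ≈ 0.493 d; D_c ≈ 3.47 mg/L; min DO ≈ 4.33 mg/L; x_c ≈ 5.83 km

With k_a/k_d = 7.562 and 1 − D₀(k_a−k_d)/(k_d L₀) = 0.2533,
t_c = ln(7.562 × 0.2533) / (1.52 − 0.201) = ln(1.915) / 1.319 = 0.6499/1.319 = 0.4927 d.
L(t_c) = L₀ e^(−k_d t_c) = 29.0 × 0.9057 = 26.27 mg/L, and at the critical point k_a D_c = k_d L, so D_c = (0.201/1.52) × 26.27 = 3.473 mg/L.
Minimum DO = C_s − D_c = 7.80 − 3.473 = 4.327 mg/L.
x_c = v t_c = 0.137 m/s × 0.4927 d × 86400 s/d = 5832 m ≈ 5.83 km.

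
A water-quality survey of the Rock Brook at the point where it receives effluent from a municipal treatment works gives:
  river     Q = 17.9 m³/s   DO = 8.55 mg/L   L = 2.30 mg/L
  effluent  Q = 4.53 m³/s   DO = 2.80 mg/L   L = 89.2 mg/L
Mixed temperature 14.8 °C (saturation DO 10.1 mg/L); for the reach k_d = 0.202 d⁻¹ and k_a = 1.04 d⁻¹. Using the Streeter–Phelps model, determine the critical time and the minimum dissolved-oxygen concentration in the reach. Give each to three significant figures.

Mixed DO = (17.9×8.55 + 4.53×2.80)/(17.9+4.53) = 165.7/22.43 = 7.389 mg/L.
Mixed L₀ = (17.9×2.30 + 4.53×89.2)/(22.43) = 445.2/22.43 = 19.85 mg/L.
Initial deficit D₀ = C_s − DO₀ = 10.1 − 7.389 = 2.711 mg/L.
t_c = (1/0.8380) ln[(1.04/0.202)(1 − 2.711×0.8380/(0.202×19.85))] = 1.193 × ln(2.231) = 0.9577 d.
D_c = (0.202/1.04) × 19.85 × e^(−0.202×0.9577) = 0.1942 × 19.85 × 0.8241 = 3.177 mg/L.
Minimum DO = 10.1 − 3.177 = 6.923 mg/L.

t_c ≈ 0.958 d; minimum DO ≈ 6.92 mg/L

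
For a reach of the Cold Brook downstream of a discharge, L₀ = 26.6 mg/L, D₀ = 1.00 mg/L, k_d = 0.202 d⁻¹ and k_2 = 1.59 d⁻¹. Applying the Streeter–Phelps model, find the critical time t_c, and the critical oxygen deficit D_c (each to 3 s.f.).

t_c ≈ 1.27 d; D_c ≈ 2.61 mg/L

At the critical point dD/dt = 0, so k_d L₀ e^(−k_d t) = k_2 D. Substituting D(t) from the Streeter–Phelps equation and solving for t gives
t_c = ln[(k_2/k_d)(1 − D₀(k_2−k_d)/(k_d L₀))] / (k_2−k_d).
Here k_2−k_d = 1.388 d⁻¹ and 1 − D₀(k_2−k_d)/(k_d L₀) = 1 − 1.00×1.388/(0.202×26.6) = 0.7417, so
t_c = ln(7.871 × 0.7417) / 1.388 = 1.764 / 1.388 = 1.271 d.
D_c = (k_d/k_2) L₀ e^(−k_d t_c) = (0.202/1.59) × 26.6 × e^(−0.202×1.271) = 0.1270 × 26.6 × 0.7735 = 2.614 mg/L.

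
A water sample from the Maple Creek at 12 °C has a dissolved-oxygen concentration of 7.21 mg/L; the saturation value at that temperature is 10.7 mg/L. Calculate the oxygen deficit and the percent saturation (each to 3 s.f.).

D = C_s − C = 10.7 − 7.21 = 3.49 mg/L.
% saturation = 7.21/10.7 × 100 = 67.4 %.

D ≈ 3.49 mg/L; 67.4 % saturation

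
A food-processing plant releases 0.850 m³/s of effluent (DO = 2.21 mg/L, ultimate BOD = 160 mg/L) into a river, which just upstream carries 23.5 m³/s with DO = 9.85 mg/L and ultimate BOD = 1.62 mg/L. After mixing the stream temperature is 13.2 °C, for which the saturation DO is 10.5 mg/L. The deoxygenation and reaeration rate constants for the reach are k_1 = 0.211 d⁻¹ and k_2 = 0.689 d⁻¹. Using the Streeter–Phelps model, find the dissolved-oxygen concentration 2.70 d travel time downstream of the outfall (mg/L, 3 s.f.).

Mixed DO = (23.5×9.85 + 0.850×2.21)/(23.5+0.850) = 233.4/24.35 = 9.583 mg/L.
Mixed L₀ = (23.5×1.62 + 0.850×160)/(24.35) = 174.1/24.35 = 7.149 mg/L.
Initial deficit D₀ = C_s − DO₀ = 10.5 − 9.583 = 0.9167 mg/L.
D(2.70) = [0.211×7.149/(0.689−0.211)](e^(−0.211×2.70) − e^(−0.689×2.70)) + 0.9167 e^(−0.689×2.70)
= 3.156 × (0.5657 − 0.1556) + 0.9167 × 0.1556 = 1.437 mg/L.
DO = 10.5 − 1.437 = 9.063 mg/L.

DO ≈ 9.06 mg/L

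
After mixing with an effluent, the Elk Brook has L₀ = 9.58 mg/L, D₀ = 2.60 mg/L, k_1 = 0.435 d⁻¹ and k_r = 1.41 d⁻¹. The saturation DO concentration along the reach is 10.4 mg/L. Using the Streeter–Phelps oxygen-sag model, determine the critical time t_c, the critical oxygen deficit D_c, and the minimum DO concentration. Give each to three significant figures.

t_c ≈ 0.245 d; D_c ≈ 2.66 mg/L; min DO ≈ 7.74 mg/L

t_c = [1/(k_r−k_1)] ln[(k_r/k_1)(1 − D₀(k_r−k_1)/(k_1 L₀))]
= [1/(1.41−0.435)] ln[(1.41/0.435)(1 − 2.60×0.9750/(0.435×9.58))]
= (1/0.9750) ln[3.241 × 0.3917] = 1.026 × ln(1.270) = 1.026 × 0.2387 = 0.2448 d.
D_c = (k_1/k_r) L₀ e^(−k_1 t_c) = (0.435/1.41) × 9.58 × e^(−0.435×0.2448) = 0.3085 × 9.58 × 0.8990 = 2.657 mg/L.
Minimum DO = C_s − D_c = 10.4 − 2.657 = 7.743 mg/L.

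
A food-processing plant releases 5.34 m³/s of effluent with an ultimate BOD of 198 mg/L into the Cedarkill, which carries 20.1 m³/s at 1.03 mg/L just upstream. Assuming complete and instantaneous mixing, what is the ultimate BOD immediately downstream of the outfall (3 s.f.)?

42.4 mg/L

Flow-weighted mixing: C = (Q_r C_r + Q_w C_w)/(Q_r + Q_w)
= (20.1×1.03 + 5.34×198)/(20.1 + 5.34) = 1078/25.44 = 42.38 mg/L.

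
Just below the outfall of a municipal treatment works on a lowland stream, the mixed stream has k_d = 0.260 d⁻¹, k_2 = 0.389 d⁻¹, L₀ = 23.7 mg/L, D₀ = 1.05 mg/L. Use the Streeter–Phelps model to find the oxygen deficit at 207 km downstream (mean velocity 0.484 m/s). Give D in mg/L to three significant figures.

Travel time t = x/v = 207 km / (0.484 m/s) = 207000 m / 0.484 m/s = 427700 s = 4.950 d.
k_d L₀/(k_2−k_d) = 0.260×23.7/(0.389−0.260) = 6.162/0.1290 = 47.77 mg/L.
e^(−k_d t) = e^(−0.260×4.950) = 0.2761; e^(−k_2 t) = e^(−0.389×4.950) = 0.1458.
D = 47.77 × (0.2761 − 0.1458) + 1.05 × 0.1458 = 6.224 + 0.1531 = 6.377 mg/L.

D ≈ 6.38 mg/L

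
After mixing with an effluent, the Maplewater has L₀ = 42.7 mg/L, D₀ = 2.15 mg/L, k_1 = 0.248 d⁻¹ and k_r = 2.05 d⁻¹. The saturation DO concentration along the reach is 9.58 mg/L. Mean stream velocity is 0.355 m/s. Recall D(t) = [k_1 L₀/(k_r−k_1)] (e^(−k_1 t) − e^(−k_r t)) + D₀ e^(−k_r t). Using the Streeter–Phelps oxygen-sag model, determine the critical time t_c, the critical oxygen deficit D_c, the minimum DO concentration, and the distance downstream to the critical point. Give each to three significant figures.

t_c ≈ 0.919 d; D_c ≈ 4.11 mg/L; min DO ≈ 5.47 mg/L; x_c ≈ 28.2 km

t_c = [1/(k_r−k_1)] ln[(k_r/k_1)(1 − D₀(k_r−k_1)/(k_1 L₀))]
= [1/(2.05−0.248)] ln[(2.05/0.248)(1 − 2.15×1.802/(0.248×42.7))]
= (1/1.802) ln[8.266 × 0.6341] = 0.5549 × ln(5.242) = 0.5549 × 1.657 = 0.9194 d.
L(t_c) = L₀ e^(−k_1 t_c) = 42.7 × 0.7961 = 33.99 mg/L, and at the critical point k_r D_c = k_1 L, so D_c = (0.248/2.05) × 33.99 = 4.113 mg/L.
Minimum DO = C_s − D_c = 9.58 − 4.113 = 5.467 mg/L.
x_c = v t_c = 0.355 m/s × 0.9194 d × 86400 s/d = 28200 m ≈ 28.2 km.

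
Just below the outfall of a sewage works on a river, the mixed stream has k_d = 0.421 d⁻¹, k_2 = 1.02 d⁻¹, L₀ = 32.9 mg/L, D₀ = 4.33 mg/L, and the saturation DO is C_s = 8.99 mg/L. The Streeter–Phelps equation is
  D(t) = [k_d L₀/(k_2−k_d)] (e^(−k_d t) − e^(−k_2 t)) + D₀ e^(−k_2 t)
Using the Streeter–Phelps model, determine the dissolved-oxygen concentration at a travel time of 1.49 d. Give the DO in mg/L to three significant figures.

k_d L₀/(k_2−k_d) = 0.421×32.9/(1.02−0.421) = 13.85/0.5990 = 23.12 mg/L.
e^(−k_d t) = e^(−0.421×1.490) = 0.5340; e^(−k_2 t) = e^(−1.02×1.490) = 0.2188.
D = 23.12 × (0.5340 − 0.2188) + 4.33 × 0.2188 = 7.290 + 0.9472 = 8.238 mg/L.
DO = C_s − D = 8.99 − 8.238 = 0.7524 mg/L.

DO ≈ 0.752 mg/L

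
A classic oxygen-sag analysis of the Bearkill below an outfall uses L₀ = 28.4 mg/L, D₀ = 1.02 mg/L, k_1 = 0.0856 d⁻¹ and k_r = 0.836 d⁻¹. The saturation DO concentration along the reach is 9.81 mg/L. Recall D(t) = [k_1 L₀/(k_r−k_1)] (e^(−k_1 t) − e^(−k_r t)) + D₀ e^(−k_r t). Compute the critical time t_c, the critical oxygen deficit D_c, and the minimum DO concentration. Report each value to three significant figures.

t_c ≈ 2.53 d; D_c ≈ 2.34 mg/L; min DO ≈ 7.47 mg/L

t_c = [1/(k_r−k_1)] ln[(k_r/k_1)(1 − D₀(k_r−k_1)/(k_1 L₀))]
= [1/(0.836−0.0856)] ln[(0.836/0.0856)(1 − 1.02×0.7504/(0.0856×28.4))]
= (1/0.7504) ln[9.766 × 0.6852] = 1.333 × ln(6.691) = 1.333 × 1.901 = 2.533 d.
L(t_c) = L₀ e^(−k_1 t_c) = 28.4 × 0.8051 = 22.86 mg/L, and at the critical point k_r D_c = k_1 L, so D_c = (0.0856/0.836) × 22.86 = 2.341 mg/L.
Minimum DO = C_s − D_c = 9.81 − 2.341 = 7.469 mg/L.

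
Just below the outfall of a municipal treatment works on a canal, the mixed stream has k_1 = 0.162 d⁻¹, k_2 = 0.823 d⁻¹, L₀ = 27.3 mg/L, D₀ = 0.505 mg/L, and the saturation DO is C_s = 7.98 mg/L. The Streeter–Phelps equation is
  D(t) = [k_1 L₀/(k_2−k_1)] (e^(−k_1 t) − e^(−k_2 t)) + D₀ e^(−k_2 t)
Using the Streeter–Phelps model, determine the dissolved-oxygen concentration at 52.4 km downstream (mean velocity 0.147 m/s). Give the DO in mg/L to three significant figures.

Travel time t = x/v = 52.4 km / (0.147 m/s) = 52400 m / 0.147 m/s = 356500 s = 4.126 d.
k_1 L₀/(k_2−k_1) = 0.162×27.3/(0.823−0.162) = 4.423/0.6610 = 6.691 mg/L.
e^(−k_1 t) = e^(−0.162×4.126) = 0.5125; e^(−k_2 t) = e^(−0.823×4.126) = 0.03352.
D = 6.691 × (0.5125 − 0.03352) + 0.505 × 0.03352 = 3.205 + 0.01693 = 3.222 mg/L.
DO = C_s − D = 7.98 − 3.222 = 4.758 mg/L.

DO ≈ 4.76 mg/L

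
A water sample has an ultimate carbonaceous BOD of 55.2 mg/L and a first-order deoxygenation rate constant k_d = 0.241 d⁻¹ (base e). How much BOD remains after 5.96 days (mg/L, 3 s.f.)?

L ≈ 13.1 mg/L

L_t = L₀ e^(−k_d t) = 55.2 × e^(−0.241×5.96) = 55.2 × 0.2378 = 13.13 mg/L.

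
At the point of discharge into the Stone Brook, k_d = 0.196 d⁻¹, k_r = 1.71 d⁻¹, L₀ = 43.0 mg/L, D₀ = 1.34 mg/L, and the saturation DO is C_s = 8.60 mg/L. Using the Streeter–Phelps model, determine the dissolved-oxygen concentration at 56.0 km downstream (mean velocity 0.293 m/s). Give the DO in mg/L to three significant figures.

Travel time t = x/v = 56.0 km / (0.293 m/s) = 56000 m / 0.293 m/s = 191100 s = 2.212 d.
k_d L₀/(k_r−k_d) = 0.196×43.0/(1.71−0.196) = 8.428/1.514 = 5.567 mg/L.
e^(−k_d t) = e^(−0.196×2.212) = 0.6482; e^(−k_r t) = e^(−1.71×2.212) = 0.02276.
D = 5.567 × (0.6482 − 0.02276) + 1.34 × 0.02276 = 3.482 + 0.03050 = 3.512 mg/L.
DO = C_s − D = 8.60 − 3.512 = 5.088 mg/L.

DO ≈ 5.09 mg/L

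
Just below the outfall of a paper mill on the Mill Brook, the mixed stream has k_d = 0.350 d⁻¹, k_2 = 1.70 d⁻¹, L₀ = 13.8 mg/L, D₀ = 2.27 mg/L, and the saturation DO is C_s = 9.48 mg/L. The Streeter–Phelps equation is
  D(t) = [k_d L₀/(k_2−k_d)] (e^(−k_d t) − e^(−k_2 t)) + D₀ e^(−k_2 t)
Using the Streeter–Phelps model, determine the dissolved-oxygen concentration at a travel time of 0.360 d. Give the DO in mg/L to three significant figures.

k_d L₀/(k_2−k_d) = 0.350×13.8/(1.70−0.350) = 4.830/1.350 = 3.578 mg/L.
e^(−k_d t) = e^(−0.350×0.3600) = 0.8816; e^(−k_2 t) = e^(−1.70×0.3600) = 0.5423.
D = 3.578 × (0.8816 − 0.5423) + 2.27 × 0.5423 = 1.214 + 1.231 = 2.445 mg/L.
DO = C_s − D = 9.48 − 2.445 = 7.035 mg/L.

DO ≈ 7.03 mg/L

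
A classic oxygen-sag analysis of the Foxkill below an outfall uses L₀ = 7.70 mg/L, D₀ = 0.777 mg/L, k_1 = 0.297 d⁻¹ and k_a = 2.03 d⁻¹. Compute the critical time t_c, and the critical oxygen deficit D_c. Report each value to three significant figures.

t_c ≈ 0.596 d; D_c ≈ 0.944 mg/L

t_c = [1/(k_a−k_1)] ln[(k_a/k_1)(1 − D₀(k_a−k_1)/(k_1 L₀))]
= [1/(2.03−0.297)] ln[(2.03/0.297)(1 − 0.777×1.733/(0.297×7.70))]
= (1/1.733) ln[6.835 × 0.4112] = 0.5770 × ln(2.811) = 0.5770 × 1.033 = 0.5963 d.
D_c = (k_1/k_a) L₀ e^(−k_1 t_c) = (0.297/2.03) × 7.70 × e^(−0.297×0.5963) = 0.1463 × 7.70 × 0.8377 = 0.9437 mg/L.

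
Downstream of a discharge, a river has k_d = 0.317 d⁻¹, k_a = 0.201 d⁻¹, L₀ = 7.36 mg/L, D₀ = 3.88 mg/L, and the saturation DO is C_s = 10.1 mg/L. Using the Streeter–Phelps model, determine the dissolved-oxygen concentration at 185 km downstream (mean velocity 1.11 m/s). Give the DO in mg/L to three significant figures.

Travel time t = x/v = 185 km / (1.11 m/s) = 185000 m / 1.11 m/s = 166700 s = 1.929 d.
k_d L₀/(k_a−k_d) = 0.317×7.36/(0.201−0.317) = 2.333/-0.1160 = -20.11 mg/L.
e^(−k_d t) = e^(−0.317×1.929) = 0.5425; e^(−k_a t) = e^(−0.201×1.929) = 0.6786.
D = -20.11 × (0.5425 − 0.6786) + 3.88 × 0.6786 = 2.737 + 2.633 = 5.369 mg/L.
DO = C_s − D = 10.1 − 5.369 = 4.731 mg/L.

DO ≈ 4.73 mg/L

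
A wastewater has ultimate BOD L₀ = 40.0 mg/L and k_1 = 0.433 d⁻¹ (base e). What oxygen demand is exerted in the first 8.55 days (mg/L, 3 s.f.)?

y_t = L₀(1 − e^(−k_1 t)) = 40.0 × (1 − e^(−0.433×8.55))
= 40.0 × (1 − 0.02467) = 40.0 × 0.9753 = 39.01 mg/L.

y ≈ 39.0 mg/L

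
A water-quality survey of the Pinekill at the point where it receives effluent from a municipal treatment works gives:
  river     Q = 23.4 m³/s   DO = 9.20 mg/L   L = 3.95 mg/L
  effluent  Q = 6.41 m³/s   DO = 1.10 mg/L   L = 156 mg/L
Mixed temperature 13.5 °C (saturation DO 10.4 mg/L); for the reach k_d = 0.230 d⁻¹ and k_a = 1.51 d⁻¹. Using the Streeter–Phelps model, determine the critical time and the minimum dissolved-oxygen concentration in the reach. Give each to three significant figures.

Mixed DO = (23.4×9.20 + 6.41×1.10)/(23.4+6.41) = 222.3/29.81 = 7.458 mg/L.
Mixed L₀ = (23.4×3.95 + 6.41×156)/(29.81) = 1092/29.81 = 36.65 mg/L.
Initial deficit D₀ = C_s − DO₀ = 10.4 − 7.458 = 2.942 mg/L.
t_c = (1/1.280) ln[(1.51/0.230)(1 − 2.942×1.280/(0.230×36.65))] = 0.7812 × ln(3.632) = 1.008 d.
D_c = (0.230/1.51) × 36.65 × e^(−0.230×1.008) = 0.1523 × 36.65 × 0.7931 = 4.427 mg/L.
Minimum DO = 10.4 − 4.427 = 5.973 mg/L.

t_c ≈ 1.01 d; minimum DO ≈ 5.97 mg/L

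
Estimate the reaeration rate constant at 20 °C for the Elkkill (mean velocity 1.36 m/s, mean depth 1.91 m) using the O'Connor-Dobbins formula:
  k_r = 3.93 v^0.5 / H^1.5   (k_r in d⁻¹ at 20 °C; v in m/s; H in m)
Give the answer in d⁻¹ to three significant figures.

k_r ≈ 1.74 d⁻¹

k_r = 3.93 × 1.36^0.5 / 1.91^1.5 = 3.93 × 1.166 / 2.640 = 1.736 d⁻¹.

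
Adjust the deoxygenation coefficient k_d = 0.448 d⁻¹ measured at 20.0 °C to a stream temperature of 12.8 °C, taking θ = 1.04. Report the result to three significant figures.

k_d(T₂) = k_d(T₁) · θ^(T₂−T₁) = 0.448 × 1.04^(12.8−20.0)
= 0.448 × 1.04^-7.20 = 0.448 × 0.7540 = 0.3378 d⁻¹.

k_d ≈ 0.338 d⁻¹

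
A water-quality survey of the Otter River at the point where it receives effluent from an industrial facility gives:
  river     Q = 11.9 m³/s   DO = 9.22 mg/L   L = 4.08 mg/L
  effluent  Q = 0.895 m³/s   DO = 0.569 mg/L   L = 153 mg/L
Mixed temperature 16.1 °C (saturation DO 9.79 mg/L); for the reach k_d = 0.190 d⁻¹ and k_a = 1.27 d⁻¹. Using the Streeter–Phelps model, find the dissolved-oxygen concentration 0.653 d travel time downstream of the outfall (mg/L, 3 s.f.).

Mixed DO = (11.9×9.22 + 0.895×0.569)/(11.9+0.895) = 110.2/12.79 = 8.615 mg/L.
Mixed L₀ = (11.9×4.08 + 0.895×153)/(12.79) = 185.5/12.79 = 14.50 mg/L.
Initial deficit D₀ = C_s − DO₀ = 9.79 − 8.615 = 1.175 mg/L.
D(0.653) = [0.190×14.50/(1.27−0.190)](e^(−0.190×0.653) − e^(−1.27×0.653)) + 1.175 e^(−1.27×0.653)
= 2.550 × (0.8833 − 0.4364) + 1.175 × 0.4364 = 1.653 mg/L.
DO = 9.79 − 1.653 = 8.137 mg/L.

DO ≈ 8.14 mg/L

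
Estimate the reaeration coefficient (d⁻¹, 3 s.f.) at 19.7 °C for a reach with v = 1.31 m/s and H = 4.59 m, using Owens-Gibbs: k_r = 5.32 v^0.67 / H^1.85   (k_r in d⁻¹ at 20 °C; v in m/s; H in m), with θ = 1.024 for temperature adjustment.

k_r(20) = 5.32 × 1.31^0.67 / 4.59^1.85 = 5.32 × 1.198 / 16.76 = 0.3803 d⁻¹.
k_r(19.7) = 0.3803 × 1.024^(19.7−20) = 0.3803 × 0.9929 = 0.3776 d⁻¹.

k_r ≈ 0.378 d⁻¹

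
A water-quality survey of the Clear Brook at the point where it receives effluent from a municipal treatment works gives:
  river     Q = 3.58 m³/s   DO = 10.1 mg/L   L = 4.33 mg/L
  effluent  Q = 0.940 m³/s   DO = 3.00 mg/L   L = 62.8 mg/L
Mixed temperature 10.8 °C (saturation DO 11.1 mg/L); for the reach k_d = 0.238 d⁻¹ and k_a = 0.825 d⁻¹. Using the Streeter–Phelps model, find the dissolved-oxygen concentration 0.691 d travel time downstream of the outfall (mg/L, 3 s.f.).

Mixed DO = (3.58×10.1 + 0.940×3.00)/(3.58+0.940) = 38.98/4.520 = 8.623 mg/L.
Mixed L₀ = (3.58×4.33 + 0.940×62.8)/(4.520) = 74.53/4.520 = 16.49 mg/L.
Initial deficit D₀ = C_s − DO₀ = 11.1 − 8.623 = 2.477 mg/L.
D(0.691) = [0.238×16.49/(0.825−0.238)](e^(−0.238×0.691) − e^(−0.825×0.691)) + 2.477 e^(−0.825×0.691)
= 6.686 × (0.8484 − 0.5655) + 2.477 × 0.5655 = 3.292 mg/L.
DO = 11.1 − 3.292 = 7.808 mg/L.

DO ≈ 7.81 mg/L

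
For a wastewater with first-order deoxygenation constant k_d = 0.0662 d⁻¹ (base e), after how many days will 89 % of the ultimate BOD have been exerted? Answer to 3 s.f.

y/L₀ = 1 − e^(−k_d t) = 0.89 ⇒ e^(−k_d t) = 0.110
t = −ln(0.110) / 0.0662 = 2.207 / 0.0662 = 33.34 d.

t ≈ 33.3 d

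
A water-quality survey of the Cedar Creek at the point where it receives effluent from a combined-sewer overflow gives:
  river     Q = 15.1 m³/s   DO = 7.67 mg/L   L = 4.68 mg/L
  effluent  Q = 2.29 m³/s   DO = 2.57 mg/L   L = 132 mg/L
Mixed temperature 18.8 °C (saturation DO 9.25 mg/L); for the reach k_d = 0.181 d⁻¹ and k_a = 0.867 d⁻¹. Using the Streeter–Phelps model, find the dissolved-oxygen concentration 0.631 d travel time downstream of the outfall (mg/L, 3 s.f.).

Mixed DO = (15.1×7.67 + 2.29×2.57)/(15.1+2.29) = 121.7/17.39 = 6.998 mg/L.
Mixed L₀ = (15.1×4.68 + 2.29×132)/(17.39) = 372.9/17.39 = 21.45 mg/L.
Initial deficit D₀ = C_s − DO₀ = 9.25 − 6.998 = 2.252 mg/L.
D(0.631) = [0.181×21.45/(0.867−0.181)](e^(−0.181×0.631) − e^(−0.867×0.631)) + 2.252 e^(−0.867×0.631)
= 5.659 × (0.8921 − 0.5786) + 2.252 × 0.5786 = 3.076 mg/L.
DO = 9.25 − 3.076 = 6.174 mg/L.

DO ≈ 6.17 mg/L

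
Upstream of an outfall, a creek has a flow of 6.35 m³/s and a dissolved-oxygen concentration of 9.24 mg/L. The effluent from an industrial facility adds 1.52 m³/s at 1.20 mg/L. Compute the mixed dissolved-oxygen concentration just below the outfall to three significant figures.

7.69 mg/L

Flow-weighted mixing: C = (Q_r C_r + Q_w C_w)/(Q_r + Q_w)
= (6.35×9.24 + 1.52×1.20)/(6.35 + 1.52) = 60.50/7.870 = 7.687 mg/L.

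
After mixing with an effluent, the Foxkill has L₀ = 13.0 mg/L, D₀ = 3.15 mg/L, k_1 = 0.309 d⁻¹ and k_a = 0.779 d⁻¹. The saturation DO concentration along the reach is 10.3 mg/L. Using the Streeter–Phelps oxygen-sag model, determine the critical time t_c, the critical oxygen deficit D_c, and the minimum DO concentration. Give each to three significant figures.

t_c = [1/(k_a−k_1)] ln[(k_a/k_1)(1 − D₀(k_a−k_1)/(k_1 L₀))]
= [1/(0.779−0.309)] ln[(0.779/0.309)(1 − 3.15×0.4700/(0.309×13.0))]
= (1/0.4700) ln[2.521 × 0.6314] = 2.128 × ln(1.592) = 2.128 × 0.4649 = 0.9892 d.
L(t_c) = L₀ e^(−k_1 t_c) = 13.0 × 0.7366 = 9.576 mg/L, and at the critical point k_a D_c = k_1 L, so D_c = (0.309/0.779) × 9.576 = 3.799 mg/L.
Minimum DO = C_s − D_c = 10.3 − 3.799 = 6.501 mg/L.

t_c ≈ 0.989 d; D_c ≈ 3.80 mg/L; min DO ≈ 6.50 mg/L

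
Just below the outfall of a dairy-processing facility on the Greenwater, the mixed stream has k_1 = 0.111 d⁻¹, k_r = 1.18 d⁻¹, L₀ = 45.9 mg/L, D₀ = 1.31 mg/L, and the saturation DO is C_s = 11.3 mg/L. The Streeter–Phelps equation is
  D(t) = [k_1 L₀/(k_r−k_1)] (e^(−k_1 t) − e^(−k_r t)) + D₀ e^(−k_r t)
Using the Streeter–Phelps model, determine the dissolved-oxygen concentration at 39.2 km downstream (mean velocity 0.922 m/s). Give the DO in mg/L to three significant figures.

DO ≈ 8.72 mg/L

Travel time t = x/v = 39.2 km / (0.922 m/s) = 39200 m / 0.922 m/s = 42520 s = 0.4921 d.
k_1 L₀/(k_r−k_1) = 0.111×45.9/(1.18−0.111) = 5.095/1.069 = 4.766 mg/L.
e^(−k_1 t) = e^(−0.111×0.4921) = 0.9468; e^(−k_r t) = e^(−1.18×0.4921) = 0.5595.
D = 4.766 × (0.9468 − 0.5595) + 1.31 × 0.5595 = 1.846 + 0.7330 = 2.579 mg/L.
DO = C_s − D = 11.3 − 2.579 = 8.721 mg/L.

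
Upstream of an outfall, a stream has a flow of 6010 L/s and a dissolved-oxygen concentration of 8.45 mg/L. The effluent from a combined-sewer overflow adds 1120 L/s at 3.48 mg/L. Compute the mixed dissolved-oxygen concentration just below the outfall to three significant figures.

Flow-weighted mixing: C = (Q_r C_r + Q_w C_w)/(Q_r + Q_w)
= (6010×8.45 + 1120×3.48)/(6010 + 1120) = 54680/7130 = 7.669 mg/L.

7.67 mg/L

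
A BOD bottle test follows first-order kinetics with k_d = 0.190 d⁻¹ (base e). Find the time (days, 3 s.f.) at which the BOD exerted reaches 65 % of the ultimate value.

y/L₀ = 1 − e^(−k_d t) = 0.65 ⇒ e^(−k_d t) = 0.350
t = −ln(0.350) / 0.190 = 1.050 / 0.190 = 5.525 d.

t ≈ 5.53 d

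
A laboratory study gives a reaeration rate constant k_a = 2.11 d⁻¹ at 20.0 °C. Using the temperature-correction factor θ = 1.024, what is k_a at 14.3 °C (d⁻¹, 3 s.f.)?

k_a ≈ 1.84 d⁻¹

k_a(T₂) = k_a(T₁) · θ^(T₂−T₁) = 2.11 × 1.024^(14.3−20.0)
= 2.11 × 1.024^-5.70 = 2.11 × 0.8736 = 1.843 d⁻¹.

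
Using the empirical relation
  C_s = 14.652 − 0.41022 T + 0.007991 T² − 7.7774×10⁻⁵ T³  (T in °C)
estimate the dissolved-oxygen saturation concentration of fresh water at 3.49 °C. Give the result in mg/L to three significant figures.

C_s ≈ 13.3 mg/L

C_s = 14.652 − 0.41022×3.49 + 0.007991×3.49² − 7.7774×10⁻⁵×3.49³ = 13.31 mg/L.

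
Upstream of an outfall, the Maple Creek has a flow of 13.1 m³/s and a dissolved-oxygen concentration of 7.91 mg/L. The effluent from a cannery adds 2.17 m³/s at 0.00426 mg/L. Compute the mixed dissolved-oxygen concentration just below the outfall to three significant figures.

Flow-weighted mixing: C = (Q_r C_r + Q_w C_w)/(Q_r + Q_w)
= (13.1×7.91 + 2.17×0.00426)/(13.1 + 2.17) = 103.6/15.27 = 6.787 mg/L.

6.79 mg/L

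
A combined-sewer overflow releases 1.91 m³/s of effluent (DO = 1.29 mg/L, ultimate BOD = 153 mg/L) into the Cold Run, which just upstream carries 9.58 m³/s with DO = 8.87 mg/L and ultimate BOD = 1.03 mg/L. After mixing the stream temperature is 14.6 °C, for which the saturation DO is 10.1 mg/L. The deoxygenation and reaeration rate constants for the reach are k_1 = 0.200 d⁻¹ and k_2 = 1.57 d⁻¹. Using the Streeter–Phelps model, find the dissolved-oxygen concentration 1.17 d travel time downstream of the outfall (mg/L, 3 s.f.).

Mixed DO = (9.58×8.87 + 1.91×1.29)/(9.58+1.91) = 87.44/11.49 = 7.610 mg/L.
Mixed L₀ = (9.58×1.03 + 1.91×153)/(11.49) = 302.1/11.49 = 26.29 mg/L.
Initial deficit D₀ = C_s − DO₀ = 10.1 − 7.610 = 2.490 mg/L.
D(1.17) = [0.200×26.29/(1.57−0.200)](e^(−0.200×1.17) − e^(−1.57×1.17)) + 2.490 e^(−1.57×1.17)
= 3.838 × (0.7914 − 0.1593) + 2.490 × 0.1593 = 2.823 mg/L.
DO = 10.1 − 2.823 = 7.277 mg/L.

DO ≈ 7.28 mg/L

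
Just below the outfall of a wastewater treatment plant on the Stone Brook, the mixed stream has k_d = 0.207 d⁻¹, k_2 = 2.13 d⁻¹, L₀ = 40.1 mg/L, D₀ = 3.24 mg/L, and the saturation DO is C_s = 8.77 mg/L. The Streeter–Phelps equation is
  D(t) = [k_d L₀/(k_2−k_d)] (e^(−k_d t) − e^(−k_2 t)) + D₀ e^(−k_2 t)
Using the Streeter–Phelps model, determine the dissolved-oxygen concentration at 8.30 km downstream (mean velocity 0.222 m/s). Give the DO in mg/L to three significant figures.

DO ≈ 5.25 mg/L

Travel time t = x/v = 8.30 km / (0.222 m/s) = 8300 m / 0.222 m/s = 37390 s = 0.4327 d.
k_d L₀/(k_2−k_d) = 0.207×40.1/(2.13−0.207) = 8.301/1.923 = 4.317 mg/L.
e^(−k_d t) = e^(−0.207×0.4327) = 0.9143; e^(−k_2 t) = e^(−2.13×0.4327) = 0.3978.
D = 4.317 × (0.9143 − 0.3978) + 3.24 × 0.3978 = 2.229 + 1.289 = 3.518 mg/L.
DO = C_s − D = 8.77 − 3.518 = 5.252 mg/L.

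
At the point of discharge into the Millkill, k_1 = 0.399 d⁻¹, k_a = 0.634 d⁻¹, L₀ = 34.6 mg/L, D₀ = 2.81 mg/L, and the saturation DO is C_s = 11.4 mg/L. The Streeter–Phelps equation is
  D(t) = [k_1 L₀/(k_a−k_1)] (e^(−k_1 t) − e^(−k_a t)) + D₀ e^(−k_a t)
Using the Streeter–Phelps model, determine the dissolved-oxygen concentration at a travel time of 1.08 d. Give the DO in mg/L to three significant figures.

DO ≈ 1.42 mg/L

k_1 L₀/(k_a−k_1) = 0.399×34.6/(0.634−0.399) = 13.81/0.2350 = 58.75 mg/L.
e^(−k_1 t) = e^(−0.399×1.080) = 0.6499; e^(−k_a t) = e^(−0.634×1.080) = 0.5042.
D = 58.75 × (0.6499 − 0.5042) + 2.81 × 0.5042 = 8.558 + 1.417 = 9.975 mg/L.
DO = C_s − D = 11.4 − 9.975 = 1.425 mg/L.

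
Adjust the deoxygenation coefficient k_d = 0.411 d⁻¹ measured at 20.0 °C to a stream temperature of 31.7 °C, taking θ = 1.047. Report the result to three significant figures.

k_d(T₂) = k_d(T₁) · θ^(T₂−T₁) = 0.411 × 1.047^(31.7−20.0)
= 0.411 × 1.047^11.7 = 0.411 × 1.711 = 0.7034 d⁻¹.

k_d ≈ 0.703 d⁻¹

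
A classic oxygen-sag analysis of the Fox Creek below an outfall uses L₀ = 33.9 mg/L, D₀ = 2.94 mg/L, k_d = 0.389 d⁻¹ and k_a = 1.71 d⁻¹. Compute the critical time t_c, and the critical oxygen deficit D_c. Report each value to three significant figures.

t_c ≈ 0.857 d; D_c ≈ 5.53 mg/L

At the critical point dD/dt = 0, so k_d L₀ e^(−k_d t) = k_a D. Substituting D(t) from the Streeter–Phelps equation and solving for t gives
t_c = ln[(k_a/k_d)(1 − D₀(k_a−k_d)/(k_d L₀))] / (k_a−k_d).
Here k_a−k_d = 1.321 d⁻¹ and 1 − D₀(k_a−k_d)/(k_d L₀) = 1 − 2.94×1.321/(0.389×33.9) = 0.7055, so
t_c = ln(4.396 × 0.7055) / 1.321 = 1.132 / 1.321 = 0.8568 d.
L(t_c) = L₀ e^(−k_d t_c) = 33.9 × 0.7166 = 24.29 mg/L, and at the critical point k_a D_c = k_d L, so D_c = (0.389/1.71) × 24.29 = 5.526 mg/L.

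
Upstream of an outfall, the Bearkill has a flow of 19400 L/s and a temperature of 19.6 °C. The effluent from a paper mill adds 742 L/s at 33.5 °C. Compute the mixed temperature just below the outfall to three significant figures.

20.1 °C

Flow-weighted mixing: C = (Q_r C_r + Q_w C_w)/(Q_r + Q_w)
= (19400×19.6 + 742×33.5)/(19400 + 742) = 405100/20140 = 20.11 °C.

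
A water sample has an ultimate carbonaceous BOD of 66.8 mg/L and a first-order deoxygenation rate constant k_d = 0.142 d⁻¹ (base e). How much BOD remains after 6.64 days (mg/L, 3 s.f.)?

L ≈ 26.0 mg/L

L_t = L₀ e^(−k_d t) = 66.8 × e^(−0.142×6.64) = 66.8 × 0.3895 = 26.02 mg/L.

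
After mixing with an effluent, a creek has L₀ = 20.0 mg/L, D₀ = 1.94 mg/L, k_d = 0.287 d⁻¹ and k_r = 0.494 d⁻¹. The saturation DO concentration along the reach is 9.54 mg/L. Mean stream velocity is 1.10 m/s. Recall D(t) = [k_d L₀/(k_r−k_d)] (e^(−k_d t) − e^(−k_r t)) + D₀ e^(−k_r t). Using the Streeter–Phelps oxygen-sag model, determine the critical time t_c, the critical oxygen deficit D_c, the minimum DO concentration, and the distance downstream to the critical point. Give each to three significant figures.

t_c ≈ 2.27 d; D_c ≈ 6.05 mg/L; min DO ≈ 3.49 mg/L; x_c ≈ 216 km

With k_r/k_d = 1.721 and 1 − D₀(k_r−k_d)/(k_d L₀) = 0.9300,
t_c = ln(1.721 × 0.9300) / (0.494 − 0.287) = ln(1.601) / 0.2070 = 0.4705/0.2070 = 2.273 d.
L(t_c) = L₀ e^(−k_d t_c) = 20.0 × 0.5208 = 10.42 mg/L, and at the critical point k_r D_c = k_d L, so D_c = (0.287/0.494) × 10.42 = 6.052 mg/L.
Minimum DO = C_s − D_c = 9.54 − 6.052 = 3.488 mg/L.
x_c = v t_c = 1.10 m/s × 2.273 d × 86400 s/d = 216000 m ≈ 216 km.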